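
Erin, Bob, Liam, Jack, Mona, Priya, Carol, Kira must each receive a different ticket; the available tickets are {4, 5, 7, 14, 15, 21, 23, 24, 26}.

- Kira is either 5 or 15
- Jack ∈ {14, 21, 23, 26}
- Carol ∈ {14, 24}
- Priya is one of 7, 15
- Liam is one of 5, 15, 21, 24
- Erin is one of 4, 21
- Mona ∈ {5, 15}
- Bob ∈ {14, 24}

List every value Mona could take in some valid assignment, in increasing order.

5, 15

The 2 variables Bob and Carol are confined to {14, 24}, which locks those values in; drop them from Liam, Jack.
Mona and Kira between them cover only {5, 15} — a naked pair. Remove those values from Liam, Priya.
Liam must be 21 (only option left). So Erin, Jack can't be 21.
That leaves Priya = 7.
Erin has just one choice, so Erin = 4.
No further eliminations apply; Mona can still be any of 5, 15.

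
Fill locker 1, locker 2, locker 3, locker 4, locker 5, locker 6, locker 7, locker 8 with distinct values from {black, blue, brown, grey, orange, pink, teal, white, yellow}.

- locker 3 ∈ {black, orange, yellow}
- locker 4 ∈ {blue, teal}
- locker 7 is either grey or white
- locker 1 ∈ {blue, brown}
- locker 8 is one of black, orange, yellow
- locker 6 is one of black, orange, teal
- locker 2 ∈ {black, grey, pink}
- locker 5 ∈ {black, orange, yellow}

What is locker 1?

locker 3, locker 5, locker 8 share exactly the 3 values {black, orange, yellow}; by pigeonhole those values go to them, so strike black, orange, yellow from locker 2, locker 6.
That leaves locker 6 = teal. Strike teal from locker 4.
That leaves locker 4 = blue. Remove blue from locker 1.
So locker 1 = brown.

brown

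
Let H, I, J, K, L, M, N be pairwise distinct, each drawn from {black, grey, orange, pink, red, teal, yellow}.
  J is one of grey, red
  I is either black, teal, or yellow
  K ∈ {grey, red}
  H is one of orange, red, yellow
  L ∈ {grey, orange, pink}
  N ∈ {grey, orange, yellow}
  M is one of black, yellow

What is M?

black

Among the 7 variables, pink fits only L (and all 7 values in {black, grey, orange, pink, red, teal, yellow} must be used), so L = pink.
Among the 6 still-open variables, teal fits only I (and all 6 values in {black, grey, orange, red, teal, yellow} must be used), so I = teal.
The 5 still-open variables together cover exactly {black, grey, orange, red, yellow} — 5 values for 5 variables — and black appears only in M's list, so M = black.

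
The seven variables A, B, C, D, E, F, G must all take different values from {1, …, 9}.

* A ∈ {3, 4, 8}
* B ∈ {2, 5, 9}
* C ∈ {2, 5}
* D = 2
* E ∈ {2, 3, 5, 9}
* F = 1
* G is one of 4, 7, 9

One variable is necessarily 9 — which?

D must be 2 (only option left). So B, C, E can't be 2.
F has just one choice, so F = 1.
That leaves C = 5. Strike 5 from B, E.
So 9 goes to B.

B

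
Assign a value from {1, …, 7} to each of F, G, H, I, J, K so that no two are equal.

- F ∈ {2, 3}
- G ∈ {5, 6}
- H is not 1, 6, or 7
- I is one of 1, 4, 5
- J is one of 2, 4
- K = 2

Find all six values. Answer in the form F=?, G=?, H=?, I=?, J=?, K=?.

K's domain is down to {2}, so K = 2. Remove 2 from F, H, J.
F must be 3 (only option left). Strike 3 from H.
J's domain is down to {4}, so J = 4. Eliminate 4 elsewhere: H, I.
That leaves H = 5. Remove 5 from G, I.
I must be 1 (only option left).
G's domain is down to {6}, so G = 6.

F=3, G=6, H=5, I=1, J=4, K=2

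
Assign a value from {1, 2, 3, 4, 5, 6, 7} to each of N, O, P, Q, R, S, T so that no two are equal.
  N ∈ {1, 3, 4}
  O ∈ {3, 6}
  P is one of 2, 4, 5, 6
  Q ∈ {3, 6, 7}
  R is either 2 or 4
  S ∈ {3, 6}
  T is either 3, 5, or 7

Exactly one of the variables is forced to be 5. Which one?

Among the 7 variables, 1 fits only N (and all 7 values in {1, 2, 3, 4, 5, 6, 7} must be used), so N = 1.
The 2 variables O and S are confined to {3, 6}, which locks those values in; drop them from P, Q, T.
Q's domain is down to {7}, so Q = 7. Remove 7 from T.
So 5 goes to T.

T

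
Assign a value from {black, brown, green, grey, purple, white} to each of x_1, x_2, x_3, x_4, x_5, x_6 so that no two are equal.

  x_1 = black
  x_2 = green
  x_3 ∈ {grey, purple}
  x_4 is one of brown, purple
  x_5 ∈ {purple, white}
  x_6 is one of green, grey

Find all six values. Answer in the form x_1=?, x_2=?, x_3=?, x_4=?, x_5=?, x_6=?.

x_1 has just one choice, so x_1 = black.
x_2 must be green (only option left). Remove green from x_6.
x_6 has just one choice, so x_6 = grey. Eliminate grey elsewhere: x_3.
x_3 has just one choice, so x_3 = purple. Remove purple from x_4, x_5.
x_4 must be brown (only option left).
x_5 has just one choice, so x_5 = white.

x_1=black, x_2=green, x_3=purple, x_4=brown, x_5=white, x_6=grey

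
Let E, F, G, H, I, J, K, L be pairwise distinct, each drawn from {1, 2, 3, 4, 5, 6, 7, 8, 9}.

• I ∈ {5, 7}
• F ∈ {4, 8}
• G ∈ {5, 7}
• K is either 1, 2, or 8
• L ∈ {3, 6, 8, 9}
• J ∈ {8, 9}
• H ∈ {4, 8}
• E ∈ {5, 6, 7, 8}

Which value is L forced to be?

3

F and H share exactly the 2 values {4, 8}; by pigeonhole those values go to them, so strike 4, 8 from E, J, K, L.
J must be 9 (only option left). Eliminate 9 elsewhere: L.
G and I between them cover only {5, 7} — a naked pair. Remove those values from E.
E's domain is down to {6}, so E = 6. So L can't be 6.
So L = 3.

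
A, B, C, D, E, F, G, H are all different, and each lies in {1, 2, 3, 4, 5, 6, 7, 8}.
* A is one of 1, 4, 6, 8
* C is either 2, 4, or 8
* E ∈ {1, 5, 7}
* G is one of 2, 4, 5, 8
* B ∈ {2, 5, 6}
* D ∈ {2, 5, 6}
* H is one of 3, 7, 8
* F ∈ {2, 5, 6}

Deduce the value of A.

1

Among the 8 variables, 3 fits only H (and all 8 values in {1, 2, 3, 4, 5, 6, 7, 8} must be used), so H = 3.
Among the 7 still-open variables, 7 fits only E (and all 7 values in {1, 2, 4, 5, 6, 7, 8} must be used), so E = 7.
The 6 still-open variables together cover exactly {1, 2, 4, 5, 6, 8} — 6 values for 6 variables — and 1 appears only in A's list, so A = 1.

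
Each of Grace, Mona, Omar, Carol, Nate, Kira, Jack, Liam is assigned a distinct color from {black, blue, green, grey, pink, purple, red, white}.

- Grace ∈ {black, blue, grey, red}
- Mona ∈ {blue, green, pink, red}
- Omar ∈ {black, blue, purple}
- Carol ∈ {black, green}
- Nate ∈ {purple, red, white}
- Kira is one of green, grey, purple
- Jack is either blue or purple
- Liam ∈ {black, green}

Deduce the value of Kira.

The 8 variables together cover exactly {black, blue, green, grey, pink, purple, red, white} — 8 values for 8 variables — and pink appears only in Mona's list, so Mona = pink.
The 7 still-open variables together cover exactly {black, blue, green, grey, purple, red, white} — 7 values for 7 variables — and white appears only in Nate's list, so Nate = white.
The 6 still-open variables together cover exactly {black, blue, green, grey, purple, red} — 6 values for 6 variables — and red appears only in Grace's list, so Grace = red.
The 5 still-open variables together cover exactly {black, blue, green, grey, purple} — 5 values for 5 variables — and grey appears only in Kira's list, so Kira = grey.

grey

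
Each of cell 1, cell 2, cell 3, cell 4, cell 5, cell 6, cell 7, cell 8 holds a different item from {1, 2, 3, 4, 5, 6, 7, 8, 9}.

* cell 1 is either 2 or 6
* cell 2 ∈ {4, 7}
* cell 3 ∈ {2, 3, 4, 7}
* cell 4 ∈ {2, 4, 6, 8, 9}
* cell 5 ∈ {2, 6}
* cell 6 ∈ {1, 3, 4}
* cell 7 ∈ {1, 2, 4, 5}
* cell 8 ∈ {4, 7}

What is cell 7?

5

The 2 variables cell 1 and cell 5 are confined to {2, 6}, which locks those values in; drop them from cell 3, cell 4, cell 7.
cell 2 and cell 8 share exactly the 2 values {4, 7}; by pigeonhole those values go to them, so strike 4, 7 from cell 3, cell 4, cell 6, cell 7.
That leaves cell 3 = 3. Eliminate 3 elsewhere: cell 6.
cell 6's domain is down to {1}, so cell 6 = 1. So cell 7 can't be 1.
So cell 7 = 5.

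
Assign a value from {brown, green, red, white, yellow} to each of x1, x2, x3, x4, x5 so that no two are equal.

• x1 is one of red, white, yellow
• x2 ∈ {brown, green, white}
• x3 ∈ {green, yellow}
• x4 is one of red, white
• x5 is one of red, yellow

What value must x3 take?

green

The 5 variables together cover exactly {brown, green, red, white, yellow} — 5 values for 5 variables — and brown appears only in x2's list, so x2 = brown.
The 4 still-open variables draw from only 4 values {green, red, white, yellow}, so each is used; only x3 can be green, hence x3 = green.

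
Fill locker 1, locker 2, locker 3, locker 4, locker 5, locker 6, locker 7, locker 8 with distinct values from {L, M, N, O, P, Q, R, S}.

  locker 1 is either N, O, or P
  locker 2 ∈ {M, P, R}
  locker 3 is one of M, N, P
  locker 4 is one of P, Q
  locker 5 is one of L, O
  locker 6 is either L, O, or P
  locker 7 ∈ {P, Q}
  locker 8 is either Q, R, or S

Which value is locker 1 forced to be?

N

Among the 8 variables, S fits only locker 8 (and all 8 values in {L, M, N, O, P, Q, R, S} must be used), so locker 8 = S.
The 7 still-open variables together cover exactly {L, M, N, O, P, Q, R} — 7 values for 7 variables — and R appears only in locker 2's list, so locker 2 = R.
The 6 still-open variables draw from only 6 values {L, M, N, O, P, Q}, so each is used; only locker 3 can be M, hence locker 3 = M.
Among the 5 still-open variables, N fits only locker 1 (and all 5 values in {L, N, O, P, Q} must be used), so locker 1 = N.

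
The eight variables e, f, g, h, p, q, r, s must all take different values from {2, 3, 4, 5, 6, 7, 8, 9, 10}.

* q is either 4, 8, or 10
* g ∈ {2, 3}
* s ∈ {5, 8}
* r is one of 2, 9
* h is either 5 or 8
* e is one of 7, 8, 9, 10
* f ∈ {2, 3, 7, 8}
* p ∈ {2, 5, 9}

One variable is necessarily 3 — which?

g

The 8 variables together cover exactly {2, 3, 4, 5, 7, 8, 9, 10} — 8 values for 8 variables — and 4 appears only in q's list, so q = 4.
The 7 still-open variables draw from only 7 values {2, 3, 5, 7, 8, 9, 10}, so each is used; only e can be 10, hence e = 10.
The 6 still-open variables together cover exactly {2, 3, 5, 7, 8, 9} — 6 values for 6 variables — and 7 appears only in f's list, so f = 7.
The 5 still-open variables draw from only 5 values {2, 3, 5, 8, 9}, so each is used; only g can be 3, hence g = 3.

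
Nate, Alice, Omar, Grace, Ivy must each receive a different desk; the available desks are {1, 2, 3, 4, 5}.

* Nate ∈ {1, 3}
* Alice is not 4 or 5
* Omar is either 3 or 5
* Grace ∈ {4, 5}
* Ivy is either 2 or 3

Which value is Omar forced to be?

5

Among the 5 variables, 4 fits only Grace (and all 5 values in {1, 2, 3, 4, 5} must be used), so Grace = 4.
The 4 still-open variables draw from only 4 values {1, 2, 3, 5}, so each is used; only Omar can be 5, hence Omar = 5.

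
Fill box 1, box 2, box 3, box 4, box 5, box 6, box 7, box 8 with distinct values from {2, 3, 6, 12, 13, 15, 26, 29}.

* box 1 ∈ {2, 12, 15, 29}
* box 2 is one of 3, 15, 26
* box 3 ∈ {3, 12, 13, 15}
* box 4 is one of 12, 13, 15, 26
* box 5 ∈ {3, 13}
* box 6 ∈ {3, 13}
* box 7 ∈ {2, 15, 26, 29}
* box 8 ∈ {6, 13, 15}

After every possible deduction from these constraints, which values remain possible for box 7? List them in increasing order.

2, 29

The 8 variables draw from only 8 values {2, 3, 6, 12, 13, 15, 26, 29}, so each is used; only box 8 can be 6, hence box 8 = 6.
The 2 variables box 5 and box 6 are confined to {3, 13}, which locks those values in; drop them from box 2, box 3, box 4.
box 2, box 3, box 4 between them cover only {12, 15, 26} — a naked triple. Remove those values from box 1, box 7.
No further eliminations apply; box 7 can still be any of 2, 29.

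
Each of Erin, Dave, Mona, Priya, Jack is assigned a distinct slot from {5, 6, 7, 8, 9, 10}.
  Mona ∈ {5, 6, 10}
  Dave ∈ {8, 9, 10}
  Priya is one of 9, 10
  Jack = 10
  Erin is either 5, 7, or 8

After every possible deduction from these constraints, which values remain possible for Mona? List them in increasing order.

Jack's domain is down to {10}, so Jack = 10. Eliminate 10 elsewhere: Dave, Mona, Priya.
Priya has just one choice, so Priya = 9. Eliminate 9 elsewhere: Dave.
Dave has just one choice, so Dave = 8. Eliminate 8 elsewhere: Erin.
No further eliminations apply; Mona can still be any of 5, 6.

5, 6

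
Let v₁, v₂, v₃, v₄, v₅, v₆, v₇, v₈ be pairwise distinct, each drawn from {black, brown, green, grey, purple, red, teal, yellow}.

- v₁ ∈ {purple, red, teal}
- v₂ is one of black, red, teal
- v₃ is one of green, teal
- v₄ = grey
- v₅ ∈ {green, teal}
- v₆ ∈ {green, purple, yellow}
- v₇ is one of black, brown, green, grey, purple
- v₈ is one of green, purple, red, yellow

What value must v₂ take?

black

v₄ has just one choice, so v₄ = grey. Eliminate grey elsewhere: v₇.
The 7 still-open variables draw from only 7 values {black, brown, green, purple, red, teal, yellow}, so each is used; only v₇ can be brown, hence v₇ = brown.
The 6 still-open variables together cover exactly {black, green, purple, red, teal, yellow} — 6 values for 6 variables — and black appears only in v₂'s list, so v₂ = black.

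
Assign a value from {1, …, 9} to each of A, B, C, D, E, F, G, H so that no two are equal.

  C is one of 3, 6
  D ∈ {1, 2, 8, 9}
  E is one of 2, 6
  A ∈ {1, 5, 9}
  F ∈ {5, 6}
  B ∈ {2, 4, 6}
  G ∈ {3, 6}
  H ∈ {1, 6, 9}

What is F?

The 8 variables draw from only 8 values {1, 2, 3, 4, 5, 6, 8, 9}, so each is used; only B can be 4, hence B = 4.
Among the 7 still-open variables, 8 fits only D (and all 7 values in {1, 2, 3, 5, 6, 8, 9} must be used), so D = 8.
The 6 still-open variables draw from only 6 values {1, 2, 3, 5, 6, 9}, so each is used; only E can be 2, hence E = 2.
C and G between them cover only {3, 6} — a naked pair. Remove those values from F, H.
So F = 5.

5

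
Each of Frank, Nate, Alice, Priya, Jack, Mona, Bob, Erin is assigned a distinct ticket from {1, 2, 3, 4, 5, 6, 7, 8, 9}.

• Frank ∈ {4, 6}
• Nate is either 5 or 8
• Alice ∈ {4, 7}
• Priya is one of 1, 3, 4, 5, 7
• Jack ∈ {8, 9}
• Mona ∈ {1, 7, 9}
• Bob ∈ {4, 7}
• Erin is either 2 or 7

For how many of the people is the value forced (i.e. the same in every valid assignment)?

2

Alice and Bob between them cover only {4, 7} — a naked pair. Remove those values from Frank, Priya, Mona, Erin.
Frank's domain is down to {6}, so Frank = 6.
Erin must be 2 (only option left).
Determined: Frank=6, Erin=2. The other people each still have more than one consistent value. That makes 2.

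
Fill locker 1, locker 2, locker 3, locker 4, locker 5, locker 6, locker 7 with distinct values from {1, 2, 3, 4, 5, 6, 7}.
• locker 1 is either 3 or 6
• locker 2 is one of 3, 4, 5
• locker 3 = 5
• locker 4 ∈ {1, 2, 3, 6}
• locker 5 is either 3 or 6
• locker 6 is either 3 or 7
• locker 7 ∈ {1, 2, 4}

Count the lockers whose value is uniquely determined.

locker 3's domain is down to {5}, so locker 3 = 5. Remove 5 from locker 2.
The 6 still-open variables draw from only 6 values {1, 2, 3, 4, 6, 7}, so each is used; only locker 6 can be 7, hence locker 6 = 7.
locker 1 and locker 5 share exactly the 2 values {3, 6}; by pigeonhole those values go to them, so strike 3, 6 from locker 2, locker 4.
locker 2 has just one choice, so locker 2 = 4. So locker 7 can't be 4.
Determined: locker 2=4, locker 3=5, locker 6=7. The other lockers each still have more than one consistent value. That makes 3.

3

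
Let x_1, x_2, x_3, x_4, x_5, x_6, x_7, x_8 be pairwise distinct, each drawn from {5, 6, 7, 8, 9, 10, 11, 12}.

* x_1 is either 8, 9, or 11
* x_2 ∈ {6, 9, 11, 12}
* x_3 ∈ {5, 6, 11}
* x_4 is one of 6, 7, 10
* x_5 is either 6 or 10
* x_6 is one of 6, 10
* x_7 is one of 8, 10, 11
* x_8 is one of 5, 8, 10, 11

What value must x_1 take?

The 8 variables draw from only 8 values {5, 6, 7, 8, 9, 10, 11, 12}, so each is used; only x_4 can be 7, hence x_4 = 7.
The 7 still-open variables together cover exactly {5, 6, 8, 9, 10, 11, 12} — 7 values for 7 variables — and 12 appears only in x_2's list, so x_2 = 12.
The 6 still-open variables together cover exactly {5, 6, 8, 9, 10, 11} — 6 values for 6 variables — and 9 appears only in x_1's list, so x_1 = 9.

9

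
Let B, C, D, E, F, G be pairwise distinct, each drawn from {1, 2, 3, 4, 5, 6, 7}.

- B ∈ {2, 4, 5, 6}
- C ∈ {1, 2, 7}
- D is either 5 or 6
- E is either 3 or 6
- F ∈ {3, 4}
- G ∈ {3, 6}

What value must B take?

The 2 variables E and G are confined to {3, 6}, which locks those values in; drop them from B, D, F.
D's domain is down to {5}, so D = 5. So B can't be 5.
That leaves F = 4. Remove 4 from B.
So B = 2.

2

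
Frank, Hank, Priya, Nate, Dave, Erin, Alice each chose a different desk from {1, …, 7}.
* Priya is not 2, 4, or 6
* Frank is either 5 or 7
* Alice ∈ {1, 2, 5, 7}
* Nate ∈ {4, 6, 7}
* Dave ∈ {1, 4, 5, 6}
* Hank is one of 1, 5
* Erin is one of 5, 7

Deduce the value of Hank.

1

The 7 variables draw from only 7 values {1, 2, 3, 4, 5, 6, 7}, so each is used; only Alice can be 2, hence Alice = 2.
The 6 still-open variables draw from only 6 values {1, 3, 4, 5, 6, 7}, so each is used; only Priya can be 3, hence Priya = 3.
Frank and Erin between them cover only {5, 7} — a naked pair. Remove those values from Hank, Nate, Dave.
So Hank = 1.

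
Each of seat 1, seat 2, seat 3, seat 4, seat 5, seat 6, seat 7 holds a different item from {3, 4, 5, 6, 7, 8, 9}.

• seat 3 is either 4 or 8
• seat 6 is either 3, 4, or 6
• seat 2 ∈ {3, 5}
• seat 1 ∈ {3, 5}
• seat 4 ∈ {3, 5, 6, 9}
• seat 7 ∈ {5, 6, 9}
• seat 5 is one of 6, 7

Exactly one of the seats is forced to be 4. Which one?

The 7 variables draw from only 7 values {3, 4, 5, 6, 7, 8, 9}, so each is used; only seat 5 can be 7, hence seat 5 = 7.
Among the 6 still-open variables, 8 fits only seat 3 (and all 6 values in {3, 4, 5, 6, 8, 9} must be used), so seat 3 = 8.
The 5 still-open variables together cover exactly {3, 4, 5, 6, 9} — 5 values for 5 variables — and 4 appears only in seat 6's list, so seat 6 = 4.

seat 6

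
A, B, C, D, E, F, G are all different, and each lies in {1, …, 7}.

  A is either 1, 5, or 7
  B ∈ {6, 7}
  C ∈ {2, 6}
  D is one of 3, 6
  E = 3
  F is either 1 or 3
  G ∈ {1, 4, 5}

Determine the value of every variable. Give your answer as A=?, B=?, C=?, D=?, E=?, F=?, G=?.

A=5, B=7, C=2, D=6, E=3, F=1, G=4

E has just one choice, so E = 3. Remove 3 from D, F.
F must be 1 (only option left). So A, G can't be 1.
D must be 6 (only option left). Remove 6 from B, C.
That leaves B = 7. Remove 7 from A.
C's domain is down to {2}, so C = 2.
A's domain is down to {5}, so A = 5. Remove 5 from G.
G's domain is down to {4}, so G = 4.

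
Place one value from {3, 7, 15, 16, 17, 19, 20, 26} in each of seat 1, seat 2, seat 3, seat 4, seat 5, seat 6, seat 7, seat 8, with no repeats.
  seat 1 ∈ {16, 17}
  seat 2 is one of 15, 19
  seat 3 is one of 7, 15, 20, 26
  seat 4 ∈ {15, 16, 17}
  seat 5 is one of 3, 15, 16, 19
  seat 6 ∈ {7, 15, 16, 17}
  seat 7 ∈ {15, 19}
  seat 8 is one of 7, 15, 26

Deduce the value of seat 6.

Among the 8 variables, 3 fits only seat 5 (and all 8 values in {3, 7, 15, 16, 17, 19, 20, 26} must be used), so seat 5 = 3.
The 7 still-open variables together cover exactly {7, 15, 16, 17, 19, 20, 26} — 7 values for 7 variables — and 20 appears only in seat 3's list, so seat 3 = 20.
The 6 still-open variables draw from only 6 values {7, 15, 16, 17, 19, 26}, so each is used; only seat 8 can be 26, hence seat 8 = 26.
The 5 still-open variables together cover exactly {7, 15, 16, 17, 19} — 5 values for 5 variables — and 7 appears only in seat 6's list, so seat 6 = 7.

7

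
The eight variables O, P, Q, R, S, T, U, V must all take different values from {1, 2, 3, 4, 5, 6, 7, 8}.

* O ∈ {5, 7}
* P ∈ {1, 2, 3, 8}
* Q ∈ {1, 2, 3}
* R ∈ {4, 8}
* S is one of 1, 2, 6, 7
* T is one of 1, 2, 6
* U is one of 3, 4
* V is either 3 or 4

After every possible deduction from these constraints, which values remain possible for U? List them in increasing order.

The 8 variables draw from only 8 values {1, 2, 3, 4, 5, 6, 7, 8}, so each is used; only O can be 5, hence O = 5.
The 7 still-open variables together cover exactly {1, 2, 3, 4, 6, 7, 8} — 7 values for 7 variables — and 7 appears only in S's list, so S = 7.
The 6 still-open variables draw from only 6 values {1, 2, 3, 4, 6, 8}, so each is used; only T can be 6, hence T = 6.
U and V between them cover only {3, 4} — a naked pair. Remove those values from P, Q, R.
R's domain is down to {8}, so R = 8. Remove 8 from P.
No further eliminations apply; U can still be any of 3, 4.

3, 4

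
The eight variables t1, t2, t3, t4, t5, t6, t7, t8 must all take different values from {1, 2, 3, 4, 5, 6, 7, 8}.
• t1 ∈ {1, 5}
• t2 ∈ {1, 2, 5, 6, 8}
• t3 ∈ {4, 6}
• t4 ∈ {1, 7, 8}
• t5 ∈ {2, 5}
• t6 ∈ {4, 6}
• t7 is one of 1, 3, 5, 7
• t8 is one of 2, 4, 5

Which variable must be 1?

The 8 variables together cover exactly {1, 2, 3, 4, 5, 6, 7, 8} — 8 values for 8 variables — and 3 appears only in t7's list, so t7 = 3.
The 7 still-open variables draw from only 7 values {1, 2, 4, 5, 6, 7, 8}, so each is used; only t4 can be 7, hence t4 = 7.
The 6 still-open variables draw from only 6 values {1, 2, 4, 5, 6, 8}, so each is used; only t2 can be 8, hence t2 = 8.
The 5 still-open variables together cover exactly {1, 2, 4, 5, 6} — 5 values for 5 variables — and 1 appears only in t1's list, so t1 = 1.

t1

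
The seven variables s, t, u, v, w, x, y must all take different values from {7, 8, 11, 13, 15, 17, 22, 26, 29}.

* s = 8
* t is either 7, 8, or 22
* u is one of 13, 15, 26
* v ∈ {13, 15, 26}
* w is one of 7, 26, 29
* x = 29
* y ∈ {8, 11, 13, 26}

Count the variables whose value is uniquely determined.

2

s must be 8 (only option left). Eliminate 8 elsewhere: t, y.
x must be 29 (only option left). Remove 29 from w.
Determined: s=8, x=29. The other variables each still have more than one consistent value. That makes 2.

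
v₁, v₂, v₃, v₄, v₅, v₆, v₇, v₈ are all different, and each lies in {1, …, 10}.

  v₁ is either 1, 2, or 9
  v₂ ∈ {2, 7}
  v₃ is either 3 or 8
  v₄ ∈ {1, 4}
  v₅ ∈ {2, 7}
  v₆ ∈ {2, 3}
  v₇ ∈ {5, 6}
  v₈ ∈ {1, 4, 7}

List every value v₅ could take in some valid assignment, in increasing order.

2, 7

The 2 variables v₂ and v₅ are confined to {2, 7}, which locks those values in; drop them from v₁, v₆, v₈.
v₆'s domain is down to {3}, so v₆ = 3. So v₃ can't be 3.
v₃'s domain is down to {8}, so v₃ = 8.
v₄ and v₈ share exactly the 2 values {1, 4}; by pigeonhole those values go to them, so strike 1, 4 from v₁.
v₁'s domain is down to {9}, so v₁ = 9.
No further eliminations apply; v₅ can still be any of 2, 7.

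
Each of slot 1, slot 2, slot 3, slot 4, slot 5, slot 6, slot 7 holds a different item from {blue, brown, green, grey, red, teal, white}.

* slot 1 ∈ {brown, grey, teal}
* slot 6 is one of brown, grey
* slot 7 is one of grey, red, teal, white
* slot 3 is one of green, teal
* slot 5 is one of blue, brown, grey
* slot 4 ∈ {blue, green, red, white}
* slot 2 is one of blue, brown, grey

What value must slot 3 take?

The 3 variables slot 2, slot 5, slot 6 are confined to {blue, brown, grey}, which locks those values in; drop them from slot 1, slot 4, slot 7.
slot 1 has just one choice, so slot 1 = teal. Strike teal from slot 3, slot 7.
So slot 3 = green.

green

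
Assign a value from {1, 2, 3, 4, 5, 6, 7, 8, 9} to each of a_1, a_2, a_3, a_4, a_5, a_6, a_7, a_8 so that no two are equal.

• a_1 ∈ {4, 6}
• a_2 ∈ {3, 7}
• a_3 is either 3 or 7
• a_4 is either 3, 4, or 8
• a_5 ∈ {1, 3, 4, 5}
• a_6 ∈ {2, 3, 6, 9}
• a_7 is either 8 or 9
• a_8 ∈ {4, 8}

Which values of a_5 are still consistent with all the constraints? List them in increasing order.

a_2 and a_3 share exactly the 2 values {3, 7}; by pigeonhole those values go to them, so strike 3, 7 from a_4, a_5, a_6.
a_4 and a_8 between them cover only {4, 8} — a naked pair. Remove those values from a_1, a_5, a_7.
a_1's domain is down to {6}, so a_1 = 6. Eliminate 6 elsewhere: a_6.
a_7's domain is down to {9}, so a_7 = 9. Eliminate 9 elsewhere: a_6.
That leaves a_6 = 2.
No further eliminations apply; a_5 can still be any of 1, 5.

1, 5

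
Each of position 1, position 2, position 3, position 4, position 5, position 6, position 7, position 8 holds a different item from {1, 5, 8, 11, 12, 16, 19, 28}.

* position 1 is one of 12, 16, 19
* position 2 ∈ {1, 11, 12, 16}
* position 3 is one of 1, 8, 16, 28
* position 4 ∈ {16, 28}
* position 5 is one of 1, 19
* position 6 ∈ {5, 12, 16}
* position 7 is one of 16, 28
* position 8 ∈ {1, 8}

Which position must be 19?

Among the 8 variables, 5 fits only position 6 (and all 8 values in {1, 5, 8, 11, 12, 16, 19, 28} must be used), so position 6 = 5.
Among the 7 still-open variables, 11 fits only position 2 (and all 7 values in {1, 8, 11, 12, 16, 19, 28} must be used), so position 2 = 11.
The 6 still-open variables together cover exactly {1, 8, 12, 16, 19, 28} — 6 values for 6 variables — and 12 appears only in position 1's list, so position 1 = 12.
The 5 still-open variables draw from only 5 values {1, 8, 16, 19, 28}, so each is used; only position 5 can be 19, hence position 5 = 19.

position 5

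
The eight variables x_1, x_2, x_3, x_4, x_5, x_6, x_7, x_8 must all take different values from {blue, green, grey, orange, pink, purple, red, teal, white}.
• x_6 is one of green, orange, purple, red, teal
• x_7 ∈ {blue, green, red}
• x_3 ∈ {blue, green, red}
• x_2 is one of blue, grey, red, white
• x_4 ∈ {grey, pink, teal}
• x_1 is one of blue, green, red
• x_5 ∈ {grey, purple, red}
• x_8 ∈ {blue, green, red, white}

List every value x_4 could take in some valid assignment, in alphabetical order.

x_1, x_3, x_7 between them cover only {blue, green, red} — a naked triple. Remove those values from x_2, x_5, x_6, x_8.
That leaves x_8 = white. Eliminate white elsewhere: x_2.
x_2 must be grey (only option left). Remove grey from x_4, x_5.
x_5 must be purple (only option left). Eliminate purple elsewhere: x_6.
No further eliminations apply; x_4 can still be any of pink, teal.

pink, teal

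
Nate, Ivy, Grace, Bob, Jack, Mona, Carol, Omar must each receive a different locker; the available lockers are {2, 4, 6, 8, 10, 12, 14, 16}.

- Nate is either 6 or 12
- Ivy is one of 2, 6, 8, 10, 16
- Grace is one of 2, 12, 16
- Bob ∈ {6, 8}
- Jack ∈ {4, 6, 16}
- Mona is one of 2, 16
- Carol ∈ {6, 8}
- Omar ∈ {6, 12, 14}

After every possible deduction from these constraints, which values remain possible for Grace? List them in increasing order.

Among the 8 variables, 4 fits only Jack (and all 8 values in {2, 4, 6, 8, 10, 12, 14, 16} must be used), so Jack = 4.
The 7 still-open variables together cover exactly {2, 6, 8, 10, 12, 14, 16} — 7 values for 7 variables — and 10 appears only in Ivy's list, so Ivy = 10.
Among the 6 still-open variables, 14 fits only Omar (and all 6 values in {2, 6, 8, 12, 14, 16} must be used), so Omar = 14.
Bob and Carol between them cover only {6, 8} — a naked pair. Remove those values from Nate.
That leaves Nate = 12. So Grace can't be 12.
No further eliminations apply; Grace can still be any of 2, 16.

2, 16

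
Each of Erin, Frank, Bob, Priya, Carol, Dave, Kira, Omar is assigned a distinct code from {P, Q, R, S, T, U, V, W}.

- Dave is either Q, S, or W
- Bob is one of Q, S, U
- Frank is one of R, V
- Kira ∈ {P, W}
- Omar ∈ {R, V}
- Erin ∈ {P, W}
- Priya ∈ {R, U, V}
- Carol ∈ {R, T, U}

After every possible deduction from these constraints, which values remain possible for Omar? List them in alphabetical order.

R, V

The 8 variables together cover exactly {P, Q, R, S, T, U, V, W} — 8 values for 8 variables — and T appears only in Carol's list, so Carol = T.
Erin and Kira between them cover only {P, W} — a naked pair. Remove those values from Dave.
The 2 variables Frank and Omar are confined to {R, V}, which locks those values in; drop them from Priya.
Priya's domain is down to {U}, so Priya = U. So Bob can't be U.
No further eliminations apply; Omar can still be any of R, V.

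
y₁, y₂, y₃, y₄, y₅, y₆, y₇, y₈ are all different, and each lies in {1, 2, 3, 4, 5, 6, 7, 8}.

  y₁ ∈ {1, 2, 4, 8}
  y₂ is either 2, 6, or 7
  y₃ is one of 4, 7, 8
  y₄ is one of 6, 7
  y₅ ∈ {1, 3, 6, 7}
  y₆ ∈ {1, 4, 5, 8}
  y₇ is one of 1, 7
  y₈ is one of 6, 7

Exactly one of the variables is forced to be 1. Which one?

y₇

The 8 variables together cover exactly {1, 2, 3, 4, 5, 6, 7, 8} — 8 values for 8 variables — and 3 appears only in y₅'s list, so y₅ = 3.
Among the 7 still-open variables, 5 fits only y₆ (and all 7 values in {1, 2, 4, 5, 6, 7, 8} must be used), so y₆ = 5.
y₄ and y₈ between them cover only {6, 7} — a naked pair. Remove those values from y₂, y₃, y₇.
So 1 goes to y₇.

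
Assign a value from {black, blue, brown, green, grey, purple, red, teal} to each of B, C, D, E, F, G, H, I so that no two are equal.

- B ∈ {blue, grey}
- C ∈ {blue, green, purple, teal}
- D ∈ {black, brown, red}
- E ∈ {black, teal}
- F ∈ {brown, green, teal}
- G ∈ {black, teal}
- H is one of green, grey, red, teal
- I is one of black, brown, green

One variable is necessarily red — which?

D

The 8 variables together cover exactly {black, blue, brown, green, grey, purple, red, teal} — 8 values for 8 variables — and purple appears only in C's list, so C = purple.
The 7 still-open variables together cover exactly {black, blue, brown, green, grey, red, teal} — 7 values for 7 variables — and blue appears only in B's list, so B = blue.
The 6 still-open variables together cover exactly {black, brown, green, grey, red, teal} — 6 values for 6 variables — and grey appears only in H's list, so H = grey.
The 5 still-open variables draw from only 5 values {black, brown, green, red, teal}, so each is used; only D can be red, hence D = red.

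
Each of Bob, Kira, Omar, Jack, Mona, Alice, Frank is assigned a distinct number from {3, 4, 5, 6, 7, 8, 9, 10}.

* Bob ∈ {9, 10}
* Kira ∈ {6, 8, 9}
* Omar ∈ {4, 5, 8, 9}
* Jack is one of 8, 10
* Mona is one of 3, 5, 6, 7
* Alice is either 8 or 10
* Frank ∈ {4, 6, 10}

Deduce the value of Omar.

5

Jack and Alice share exactly the 2 values {8, 10}; by pigeonhole those values go to them, so strike 8, 10 from Bob, Kira, Omar, Frank.
Bob has just one choice, so Bob = 9. So Kira, Omar can't be 9.
Kira has just one choice, so Kira = 6. Eliminate 6 elsewhere: Mona, Frank.
That leaves Frank = 4. Remove 4 from Omar.
So Omar = 5.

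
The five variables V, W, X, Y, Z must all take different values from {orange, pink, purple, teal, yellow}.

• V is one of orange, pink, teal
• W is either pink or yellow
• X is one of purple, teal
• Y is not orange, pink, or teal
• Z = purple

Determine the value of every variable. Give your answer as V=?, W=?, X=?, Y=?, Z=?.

V=orange, W=pink, X=teal, Y=yellow, Z=purple

Z's domain is down to {purple}, so Z = purple. Eliminate purple elsewhere: X, Y.
X's domain is down to {teal}, so X = teal. So V can't be teal.
That leaves Y = yellow. So W can't be yellow.
W's domain is down to {pink}, so W = pink. Strike pink from V.
V's domain is down to {orange}, so V = orange.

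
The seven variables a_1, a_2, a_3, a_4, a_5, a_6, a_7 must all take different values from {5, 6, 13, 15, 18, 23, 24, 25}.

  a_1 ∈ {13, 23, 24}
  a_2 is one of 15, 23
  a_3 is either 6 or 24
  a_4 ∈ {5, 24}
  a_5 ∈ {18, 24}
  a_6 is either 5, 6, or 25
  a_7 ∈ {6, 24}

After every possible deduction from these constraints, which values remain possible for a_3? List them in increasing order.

The 2 variables a_3 and a_7 are confined to {6, 24}, which locks those values in; drop them from a_1, a_4, a_5, a_6.
a_4 must be 5 (only option left). Strike 5 from a_6.
That leaves a_5 = 18.
a_6's domain is down to {25}, so a_6 = 25.
No further eliminations apply; a_3 can still be any of 6, 24.

6, 24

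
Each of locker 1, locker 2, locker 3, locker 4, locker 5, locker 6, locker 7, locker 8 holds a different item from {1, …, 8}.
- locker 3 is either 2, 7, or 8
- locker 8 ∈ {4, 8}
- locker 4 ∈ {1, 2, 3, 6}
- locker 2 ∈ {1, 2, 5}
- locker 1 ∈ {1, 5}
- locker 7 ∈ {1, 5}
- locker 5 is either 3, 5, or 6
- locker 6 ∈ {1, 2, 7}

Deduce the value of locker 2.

The 8 variables together cover exactly {1, 2, 3, 4, 5, 6, 7, 8} — 8 values for 8 variables — and 4 appears only in locker 8's list, so locker 8 = 4.
Among the 7 still-open variables, 8 fits only locker 3 (and all 7 values in {1, 2, 3, 5, 6, 7, 8} must be used), so locker 3 = 8.
Among the 6 still-open variables, 7 fits only locker 6 (and all 6 values in {1, 2, 3, 5, 6, 7} must be used), so locker 6 = 7.
The 2 variables locker 1 and locker 7 are confined to {1, 5}, which locks those values in; drop them from locker 2, locker 4, locker 5.
So locker 2 = 2.

2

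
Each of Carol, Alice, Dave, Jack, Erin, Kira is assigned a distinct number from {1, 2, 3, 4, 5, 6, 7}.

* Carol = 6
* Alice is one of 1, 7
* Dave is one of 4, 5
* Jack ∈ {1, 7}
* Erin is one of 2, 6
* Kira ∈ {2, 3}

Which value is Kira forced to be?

Carol's domain is down to {6}, so Carol = 6. Remove 6 from Erin.
Erin must be 2 (only option left). Eliminate 2 elsewhere: Kira.
So Kira = 3.

3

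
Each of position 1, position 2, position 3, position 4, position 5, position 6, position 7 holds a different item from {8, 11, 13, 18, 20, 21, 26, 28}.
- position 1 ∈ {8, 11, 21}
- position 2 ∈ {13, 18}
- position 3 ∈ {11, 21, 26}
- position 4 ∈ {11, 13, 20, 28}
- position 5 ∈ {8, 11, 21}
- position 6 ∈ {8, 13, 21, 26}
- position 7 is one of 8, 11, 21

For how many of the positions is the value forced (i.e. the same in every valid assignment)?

position 1, position 5, position 7 between them cover only {8, 11, 21} — a naked triple. Remove those values from position 3, position 4, position 6.
position 3's domain is down to {26}, so position 3 = 26. Eliminate 26 elsewhere: position 6.
position 6's domain is down to {13}, so position 6 = 13. Remove 13 from position 2, position 4.
position 2's domain is down to {18}, so position 2 = 18.
Determined: position 2=18, position 3=26, position 6=13. The other positions each still have more than one consistent value. That makes 3.

3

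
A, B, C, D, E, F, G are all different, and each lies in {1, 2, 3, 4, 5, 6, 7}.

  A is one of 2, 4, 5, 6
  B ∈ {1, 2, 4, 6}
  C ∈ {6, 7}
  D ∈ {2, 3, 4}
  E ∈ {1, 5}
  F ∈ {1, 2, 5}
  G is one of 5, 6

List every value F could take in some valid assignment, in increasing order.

1, 2, 5

The 7 variables draw from only 7 values {1, 2, 3, 4, 5, 6, 7}, so each is used; only D can be 3, hence D = 3.
The 6 still-open variables draw from only 6 values {1, 2, 4, 5, 6, 7}, so each is used; only C can be 7, hence C = 7.
No further eliminations apply; F can still be any of 1, 2, 5.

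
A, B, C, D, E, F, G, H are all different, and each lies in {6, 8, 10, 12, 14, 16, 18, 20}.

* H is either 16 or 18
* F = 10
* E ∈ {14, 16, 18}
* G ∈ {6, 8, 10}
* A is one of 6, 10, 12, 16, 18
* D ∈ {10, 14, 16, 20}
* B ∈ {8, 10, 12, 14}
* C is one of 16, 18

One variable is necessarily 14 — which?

E

F's domain is down to {10}, so F = 10. So A, B, D, G can't be 10.
Among the 7 still-open variables, 20 fits only D (and all 7 values in {6, 8, 12, 14, 16, 18, 20} must be used), so D = 20.
The 2 variables C and H are confined to {16, 18}, which locks those values in; drop them from A, E.
So 14 goes to E.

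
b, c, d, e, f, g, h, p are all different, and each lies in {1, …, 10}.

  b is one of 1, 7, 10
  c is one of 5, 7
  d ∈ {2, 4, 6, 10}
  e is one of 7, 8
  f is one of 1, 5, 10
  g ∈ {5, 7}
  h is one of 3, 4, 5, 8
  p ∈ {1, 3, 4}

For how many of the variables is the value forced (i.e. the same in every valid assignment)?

The 2 variables c and g are confined to {5, 7}, which locks those values in; drop them from b, e, f, h.
That leaves e = 8. So h can't be 8.
The 2 variables b and f are confined to {1, 10}, which locks those values in; drop them from d, p.
h and p share exactly the 2 values {3, 4}; by pigeonhole those values go to them, so strike 3, 4 from d.
Determined: e=8. The other variables each still have more than one consistent value. That makes 1.

1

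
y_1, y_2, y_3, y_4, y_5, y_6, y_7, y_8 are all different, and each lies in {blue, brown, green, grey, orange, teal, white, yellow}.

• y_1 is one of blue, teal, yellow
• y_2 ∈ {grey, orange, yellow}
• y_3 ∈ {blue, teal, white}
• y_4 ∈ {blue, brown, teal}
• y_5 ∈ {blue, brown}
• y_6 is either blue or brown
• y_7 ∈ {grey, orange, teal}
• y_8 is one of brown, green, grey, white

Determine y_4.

The 8 variables draw from only 8 values {blue, brown, green, grey, orange, teal, white, yellow}, so each is used; only y_8 can be green, hence y_8 = green.
Among the 7 still-open variables, white fits only y_3 (and all 7 values in {blue, brown, grey, orange, teal, white, yellow} must be used), so y_3 = white.
y_5 and y_6 share exactly the 2 values {blue, brown}; by pigeonhole those values go to them, so strike blue, brown from y_1, y_4.
So y_4 = teal.

teal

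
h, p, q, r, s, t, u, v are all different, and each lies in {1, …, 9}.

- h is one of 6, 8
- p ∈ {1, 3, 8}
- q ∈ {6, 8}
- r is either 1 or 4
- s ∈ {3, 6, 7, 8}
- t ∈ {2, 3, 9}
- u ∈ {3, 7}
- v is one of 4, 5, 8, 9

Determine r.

4

h and q share exactly the 2 values {6, 8}; by pigeonhole those values go to them, so strike 6, 8 from p, s, v.
s and u share exactly the 2 values {3, 7}; by pigeonhole those values go to them, so strike 3, 7 from p, t.
p has just one choice, so p = 1. So r can't be 1.
So r = 4.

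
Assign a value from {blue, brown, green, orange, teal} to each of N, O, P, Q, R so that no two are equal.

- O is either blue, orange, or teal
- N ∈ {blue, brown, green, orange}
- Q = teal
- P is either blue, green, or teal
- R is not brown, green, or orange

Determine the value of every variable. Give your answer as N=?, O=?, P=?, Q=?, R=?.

Q must be teal (only option left). So O, P, R can't be teal.
R's domain is down to {blue}, so R = blue. So N, O, P can't be blue.
O has just one choice, so O = orange. Eliminate orange elsewhere: N.
That leaves P = green. Eliminate green elsewhere: N.
That leaves N = brown.

N=brown, O=orange, P=green, Q=teal, R=blue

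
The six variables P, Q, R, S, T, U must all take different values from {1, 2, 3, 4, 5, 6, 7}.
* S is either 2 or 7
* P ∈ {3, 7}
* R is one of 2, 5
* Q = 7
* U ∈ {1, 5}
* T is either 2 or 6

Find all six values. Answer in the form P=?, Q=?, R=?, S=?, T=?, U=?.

Q has just one choice, so Q = 7. Eliminate 7 elsewhere: P, S.
That leaves S = 2. So R, T can't be 2.
T has just one choice, so T = 6.
P must be 3 (only option left).
R must be 5 (only option left). Strike 5 from U.
U's domain is down to {1}, so U = 1.

P=3, Q=7, R=5, S=2, T=6, U=1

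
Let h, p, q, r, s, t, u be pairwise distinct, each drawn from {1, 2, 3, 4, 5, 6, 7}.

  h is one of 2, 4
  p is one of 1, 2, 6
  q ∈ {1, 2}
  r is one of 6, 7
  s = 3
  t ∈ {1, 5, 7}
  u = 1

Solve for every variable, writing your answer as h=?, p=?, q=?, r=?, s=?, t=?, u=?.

h=4, p=6, q=2, r=7, s=3, t=5, u=1

s must be 3 (only option left).
u's domain is down to {1}, so u = 1. Strike 1 from p, q, t.
q must be 2 (only option left). Eliminate 2 elsewhere: h, p.
h must be 4 (only option left).
That leaves p = 6. Eliminate 6 elsewhere: r.
That leaves r = 7. Strike 7 from t.
t has just one choice, so t = 5.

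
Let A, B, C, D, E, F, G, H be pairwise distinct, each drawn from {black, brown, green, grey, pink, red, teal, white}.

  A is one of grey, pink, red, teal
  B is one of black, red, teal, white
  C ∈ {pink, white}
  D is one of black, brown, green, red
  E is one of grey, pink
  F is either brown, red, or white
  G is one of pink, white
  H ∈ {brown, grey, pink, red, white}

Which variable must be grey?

E

The 8 variables draw from only 8 values {black, brown, green, grey, pink, red, teal, white}, so each is used; only D can be green, hence D = green.
Among the 7 still-open variables, black fits only B (and all 7 values in {black, brown, grey, pink, red, teal, white} must be used), so B = black.
The 6 still-open variables together cover exactly {brown, grey, pink, red, teal, white} — 6 values for 6 variables — and teal appears only in A's list, so A = teal.
The 2 variables C and G are confined to {pink, white}, which locks those values in; drop them from E, F, H.
So grey goes to E.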